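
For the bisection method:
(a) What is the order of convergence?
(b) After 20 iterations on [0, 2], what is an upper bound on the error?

(a) Bisection has linear (order 1) convergence; the error is halved each step.

(b) Error bound = (b-a)/2^n = (2 - 0)/2^{20}
    = 2/2^{20}

(a) 1 (linear); (b) error ≤ 1.91e-06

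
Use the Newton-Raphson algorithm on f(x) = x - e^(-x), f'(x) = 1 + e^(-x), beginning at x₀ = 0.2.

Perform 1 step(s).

f(x) = x - e^(-x)
f'(x) = 1 + e^(-x)
x₀ = 0.2

Newton-Raphson formula: x_{n+1} = x_n - f(x_n)/f'(x_n)

Iteration 1:
  f(0.200000) = -0.618731
  f'(0.200000) = 1.818731
  x_1 = 0.200000 - (-0.618731)/1.818731 = 0.540199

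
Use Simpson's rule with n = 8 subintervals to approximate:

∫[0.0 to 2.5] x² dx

f(x) = x²
a = 0.0, b = 2.5, n = 8
h = (b - a)/n = 0.312500

Simpson's rule: (h/3)[f(x₀) + 4f(x₁) + 2f(x₂) + ... + f(xₙ)]

x_0 = 0.0000, f(x_0) = 0.000000, coefficient = 1
x_1 = 0.3125, f(x_1) = 0.097656, coefficient = 4
x_2 = 0.6250, f(x_2) = 0.390625, coefficient = 2
x_3 = 0.9375, f(x_3) = 0.878906, coefficient = 4
x_4 = 1.2500, f(x_4) = 1.562500, coefficient = 2
x_5 = 1.5625, f(x_5) = 2.441406, coefficient = 4
x_6 = 1.8750, f(x_6) = 3.515625, coefficient = 2
x_7 = 2.1875, f(x_7) = 4.785156, coefficient = 4
x_8 = 2.5000, f(x_8) = 6.250000, coefficient = 1

I ≈ (0.312500/3) × 50.000000 = 5.208333
Exact value: 5.208333
Error: 0.000000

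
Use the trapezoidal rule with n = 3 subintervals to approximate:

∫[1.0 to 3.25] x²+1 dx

f(x) = x²+1
a = 1.0, b = 3.25, n = 3
h = (b - a)/n = 0.750000

Trapezoidal rule: (h/2)[f(x₀) + 2f(x₁) + 2f(x₂) + ... + f(xₙ)]

x_0 = 1.0000, f(x_0) = 2.000000, coefficient = 1
x_1 = 1.7500, f(x_1) = 4.062500, coefficient = 2
x_2 = 2.5000, f(x_2) = 7.250000, coefficient = 2
x_3 = 3.2500, f(x_3) = 11.562500, coefficient = 1

I ≈ (0.750000/2) × 36.187500 = 13.570312
Exact value: 13.359375
Error: 0.210938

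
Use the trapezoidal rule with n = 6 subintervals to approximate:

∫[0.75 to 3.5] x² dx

f(x) = x²
a = 0.75, b = 3.5, n = 6
h = (b - a)/n = 0.458333

Trapezoidal rule: (h/2)[f(x₀) + 2f(x₁) + 2f(x₂) + ... + f(xₙ)]

x_0 = 0.7500, f(x_0) = 0.562500, coefficient = 1
x_1 = 1.2083, f(x_1) = 1.460069, coefficient = 2
x_2 = 1.6667, f(x_2) = 2.777778, coefficient = 2
x_3 = 2.1250, f(x_3) = 4.515625, coefficient = 2
x_4 = 2.5833, f(x_4) = 6.673611, coefficient = 2
x_5 = 3.0417, f(x_5) = 9.251736, coefficient = 2
x_6 = 3.5000, f(x_6) = 12.250000, coefficient = 1

I ≈ (0.458333/2) × 62.170139 = 14.247323
Exact value: 14.151042
Error: 0.096282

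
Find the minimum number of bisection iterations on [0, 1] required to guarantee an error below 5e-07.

We need (b-a)/2^n ≤ 5e-07
(1 - 0)/2^n ≤ 5e-07
1/2^n ≤ 5e-07
2^n ≥ 2000000
n ≥ log₂(2000000) = 20.93
n ≥ 21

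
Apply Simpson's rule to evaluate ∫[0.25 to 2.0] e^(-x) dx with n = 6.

f(x) = e^(-x)
a = 0.25, b = 2.0, n = 6
h = (b - a)/n = 0.291667

Simpson's rule: (h/3)[f(x₀) + 4f(x₁) + 2f(x₂) + ... + f(xₙ)]

x_0 = 0.2500, f(x_0) = 0.778801, coefficient = 1
x_1 = 0.5417, f(x_1) = 0.581778, coefficient = 4
x_2 = 0.8333, f(x_2) = 0.434598, coefficient = 2
x_3 = 1.1250, f(x_3) = 0.324652, coefficient = 4
x_4 = 1.4167, f(x_4) = 0.242521, coefficient = 2
x_5 = 1.7083, f(x_5) = 0.181167, coefficient = 4
x_6 = 2.0000, f(x_6) = 0.135335, coefficient = 1

I ≈ (0.291667/3) × 6.618766 = 0.643491
Exact value: 0.643465
Error: 0.000026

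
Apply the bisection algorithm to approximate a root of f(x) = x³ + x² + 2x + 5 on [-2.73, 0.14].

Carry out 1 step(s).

f(x) = x³ + x² + 2x + 5
Initial interval: [-2.73, 0.14]

Iteration 1:
  c_1 = (-2.730000 + 0.140000)/2 = -1.295000
  f(c_1) = f(-1.295000) = 1.915278
  f(a) × f(c) < 0, new interval: [-2.730000, -1.295000]

After 1 iteration(s), the approximation is c_1 = -1.295000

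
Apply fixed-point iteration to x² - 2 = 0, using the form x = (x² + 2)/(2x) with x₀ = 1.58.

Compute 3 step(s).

Equation: x² - 2 = 0
Fixed-point form: x = (x² + 2)/(2x)
x₀ = 1.58

x_1 = g(1.580000) = 1.422911
x_2 = g(1.422911) = 1.414240
x_3 = g(1.414240) = 1.414214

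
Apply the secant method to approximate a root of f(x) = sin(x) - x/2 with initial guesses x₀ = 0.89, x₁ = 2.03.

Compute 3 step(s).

f(x) = sin(x) - x/2
x₀ = 0.89, x₁ = 2.03

Secant formula: x_{n+1} = x_n - f(x_n)(x_n - x_{n-1})/(f(x_n) - f(x_{n-1}))

Iteration 1:
  f(0.890000) = 0.332072
  f(2.030000) = -0.118594
  x_2 = 2.030000 - (-0.118594)×(2.030000 - 0.890000)/(-0.118594 - 0.332072)
       = 1.730005
Iteration 2:
  f(2.030000) = -0.118594
  f(1.730005) = 0.122350
  x_3 = 1.730005 - 0.122350×(1.730005 - 2.030000)/(0.122350 - (-0.118594))
       = 1.882341
Iteration 3:
  f(1.730005) = 0.122350
  f(1.882341) = 0.010691
  x_4 = 1.882341 - 0.010691×(1.882341 - 1.730005)/(0.010691 - 0.122350)
       = 1.896926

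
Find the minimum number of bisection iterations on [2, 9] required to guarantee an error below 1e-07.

We need (b-a)/2^n ≤ 1e-07
(9 - 2)/2^n ≤ 1e-07
7/2^n ≤ 1e-07
2^n ≥ 70000000
n ≥ log₂(70000000) = 26.06
n ≥ 27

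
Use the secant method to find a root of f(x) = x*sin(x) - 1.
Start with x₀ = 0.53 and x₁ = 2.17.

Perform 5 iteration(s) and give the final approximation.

f(x) = x*sin(x) - 1
x₀ = 0.53, x₁ = 2.17

Secant formula: x_{n+1} = x_n - f(x_n)(x_n - x_{n-1})/(f(x_n) - f(x_{n-1}))

Iteration 1:
  f(0.530000) = -0.732067
  f(2.170000) = 0.791953
  x_2 = 2.170000 - 0.791953×(2.170000 - 0.530000)/(0.791953 - (-0.732067))
       = 1.317778
Iteration 2:
  f(2.170000) = 0.791953
  f(1.317778) = 0.275822
  x_3 = 1.317778 - 0.275822×(1.317778 - 2.170000)/(0.275822 - 0.791953)
       = 0.862349
Iteration 3:
  f(1.317778) = 0.275822
  f(0.862349) = -0.345156
  x_4 = 0.862349 - (-0.345156)×(0.862349 - 1.317778)/(-0.345156 - 0.275822)
       = 1.115488
Iteration 4:
  f(0.862349) = -0.345156
  f(1.115488) = 0.001849
  x_5 = 1.115488 - 0.001849×(1.115488 - 0.862349)/(0.001849 - (-0.345156))
       = 1.114140
Iteration 5:
  f(1.115488) = 0.001849
  f(1.114140) = -0.000024
  x_6 = 1.114140 - (-0.000024)×(1.114140 - 1.115488)/(-0.000024 - 0.001849)
       = 1.114157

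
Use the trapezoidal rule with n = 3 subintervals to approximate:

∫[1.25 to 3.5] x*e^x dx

f(x) = x*e^x
a = 1.25, b = 3.5, n = 3
h = (b - a)/n = 0.750000

Trapezoidal rule: (h/2)[f(x₀) + 2f(x₁) + 2f(x₂) + ... + f(xₙ)]

x_0 = 1.2500, f(x_0) = 4.362929, coefficient = 1
x_1 = 2.0000, f(x_1) = 14.778112, coefficient = 2
x_2 = 2.7500, f(x_2) = 43.017238, coefficient = 2
x_3 = 3.5000, f(x_3) = 115.904082, coefficient = 1

I ≈ (0.750000/2) × 235.857710 = 88.446641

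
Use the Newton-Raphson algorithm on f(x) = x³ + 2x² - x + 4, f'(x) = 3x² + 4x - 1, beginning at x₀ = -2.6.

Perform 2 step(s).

f(x) = x³ + 2x² - x + 4
f'(x) = 3x² + 4x - 1
x₀ = -2.6

Newton-Raphson formula: x_{n+1} = x_n - f(x_n)/f'(x_n)

Iteration 1:
  f(-2.600000) = 2.544000
  f'(-2.600000) = 8.880000
  x_1 = -2.600000 - 2.544000/8.880000 = -2.886486
Iteration 2:
  f(-2.886486) = -0.499545
  f'(-2.886486) = 12.449467
  x_2 = -2.886486 - (-0.499545)/12.449467 = -2.846361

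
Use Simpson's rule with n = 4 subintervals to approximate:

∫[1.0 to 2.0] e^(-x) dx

f(x) = e^(-x)
a = 1.0, b = 2.0, n = 4
h = (b - a)/n = 0.250000

Simpson's rule: (h/3)[f(x₀) + 4f(x₁) + 2f(x₂) + ... + f(xₙ)]

x_0 = 1.0000, f(x_0) = 0.367879, coefficient = 1
x_1 = 1.2500, f(x_1) = 0.286505, coefficient = 4
x_2 = 1.5000, f(x_2) = 0.223130, coefficient = 2
x_3 = 1.7500, f(x_3) = 0.173774, coefficient = 4
x_4 = 2.0000, f(x_4) = 0.135335, coefficient = 1

I ≈ (0.250000/3) × 2.790590 = 0.232549
Exact value: 0.232544
Error: 0.000005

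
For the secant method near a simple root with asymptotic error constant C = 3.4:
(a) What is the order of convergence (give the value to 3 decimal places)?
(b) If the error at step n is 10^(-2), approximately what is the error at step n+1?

(a) Secant method has superlinear convergence with order φ = (1+√5)/2 ≈ 1.618.
    This means |e_{n+1}| ≈ C|e_n|^1.618.

(b) With |e_n| = 10^(-2) and C = 3.4:
    |e_{n+1}| ≈ 3.4 × (10^(-2))^1.618 = 3.4 × 10^(-3.24)

(a) ≈ 1.618 (golden ratio); (b) |e_{n+1}| ≈ 1.974e-03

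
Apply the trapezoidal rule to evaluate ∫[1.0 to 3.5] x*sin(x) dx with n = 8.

f(x) = x*sin(x)
a = 1.0, b = 3.5, n = 8
h = (b - a)/n = 0.312500

Trapezoidal rule: (h/2)[f(x₀) + 2f(x₁) + 2f(x₂) + ... + f(xₙ)]

x_0 = 1.0000, f(x_0) = 0.841471, coefficient = 1
x_1 = 1.3125, f(x_1) = 1.268960, coefficient = 2
x_2 = 1.6250, f(x_2) = 1.622613, coefficient = 2
x_3 = 1.9375, f(x_3) = 1.808684, coefficient = 2
x_4 = 2.2500, f(x_4) = 1.750665, coefficient = 2
x_5 = 2.5625, f(x_5) = 1.402366, coefficient = 2
x_6 = 2.8750, f(x_6) = 0.757407, coefficient = 2
x_7 = 3.1875, f(x_7) = -0.146278, coefficient = 2
x_8 = 3.5000, f(x_8) = -1.227741, coefficient = 1

I ≈ (0.312500/2) × 16.542563 = 2.584776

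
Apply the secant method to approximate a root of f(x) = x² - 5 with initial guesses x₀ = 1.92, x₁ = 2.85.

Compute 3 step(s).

f(x) = x² - 5
x₀ = 1.92, x₁ = 2.85

Secant formula: x_{n+1} = x_n - f(x_n)(x_n - x_{n-1})/(f(x_n) - f(x_{n-1}))

Iteration 1:
  f(1.920000) = -1.313600
  f(2.850000) = 3.122500
  x_2 = 2.850000 - 3.122500×(2.850000 - 1.920000)/(3.122500 - (-1.313600))
       = 2.195388
Iteration 2:
  f(2.850000) = 3.122500
  f(2.195388) = -0.180272
  x_3 = 2.195388 - (-0.180272)×(2.195388 - 2.850000)/(-0.180272 - 3.122500)
       = 2.231118
Iteration 3:
  f(2.195388) = -0.180272
  f(2.231118) = -0.022113
  x_4 = 2.231118 - (-0.022113)×(2.231118 - 2.195388)/(-0.022113 - (-0.180272))
       = 2.236113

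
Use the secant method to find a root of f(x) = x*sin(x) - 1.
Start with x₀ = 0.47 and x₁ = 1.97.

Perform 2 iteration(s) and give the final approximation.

f(x) = x*sin(x) - 1
x₀ = 0.47, x₁ = 1.97

Secant formula: x_{n+1} = x_n - f(x_n)(x_n - x_{n-1})/(f(x_n) - f(x_{n-1}))

Iteration 1:
  f(0.470000) = -0.787143
  f(1.970000) = 0.815100
  x_2 = 1.970000 - 0.815100×(1.970000 - 0.470000)/(0.815100 - (-0.787143))
       = 1.206913
Iteration 2:
  f(1.970000) = 0.815100
  f(1.206913) = 0.127887
  x_3 = 1.206913 - 0.127887×(1.206913 - 1.970000)/(0.127887 - 0.815100)
       = 1.064907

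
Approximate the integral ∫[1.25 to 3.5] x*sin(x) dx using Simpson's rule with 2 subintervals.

f(x) = x*sin(x)
a = 1.25, b = 3.5, n = 2
h = (b - a)/n = 1.125000

Simpson's rule: (h/3)[f(x₀) + 4f(x₁) + 2f(x₂) + ... + f(xₙ)]

x_0 = 1.2500, f(x_0) = 1.186231, coefficient = 1
x_1 = 2.3750, f(x_1) = 1.647502, coefficient = 4
x_2 = 3.5000, f(x_2) = -1.227741, coefficient = 1

I ≈ (1.125000/3) × 6.548497 = 2.455686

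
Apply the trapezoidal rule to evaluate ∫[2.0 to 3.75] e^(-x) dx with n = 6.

f(x) = e^(-x)
a = 2.0, b = 3.75, n = 6
h = (b - a)/n = 0.291667

Trapezoidal rule: (h/2)[f(x₀) + 2f(x₁) + 2f(x₂) + ... + f(xₙ)]

x_0 = 2.0000, f(x_0) = 0.135335, coefficient = 1
x_1 = 2.2917, f(x_1) = 0.101098, coefficient = 2
x_2 = 2.5833, f(x_2) = 0.075522, coefficient = 2
x_3 = 2.8750, f(x_3) = 0.056416, coefficient = 2
x_4 = 3.1667, f(x_4) = 0.042144, coefficient = 2
x_5 = 3.4583, f(x_5) = 0.031482, coefficient = 2
x_6 = 3.7500, f(x_6) = 0.023518, coefficient = 1

I ≈ (0.291667/2) × 0.772177 = 0.112609
Exact value: 0.111818
Error: 0.000792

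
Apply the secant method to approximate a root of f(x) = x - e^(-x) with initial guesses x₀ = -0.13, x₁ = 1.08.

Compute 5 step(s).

f(x) = x - e^(-x)
x₀ = -0.13, x₁ = 1.08

Secant formula: x_{n+1} = x_n - f(x_n)(x_n - x_{n-1})/(f(x_n) - f(x_{n-1}))

Iteration 1:
  f(-0.130000) = -1.268828
  f(1.080000) = 0.740404
  x_2 = 1.080000 - 0.740404×(1.080000 - (-0.130000))/(0.740404 - (-1.268828))
       = 0.634114
Iteration 2:
  f(1.080000) = 0.740404
  f(0.634114) = 0.103708
  x_3 = 0.634114 - 0.103708×(0.634114 - 1.080000)/(0.103708 - 0.740404)
       = 0.561485
Iteration 3:
  f(0.634114) = 0.103708
  f(0.561485) = -0.008876
  x_4 = 0.561485 - (-0.008876)×(0.561485 - 0.634114)/(-0.008876 - 0.103708)
       = 0.567211
Iteration 4:
  f(0.561485) = -0.008876
  f(0.567211) = 0.000106
  x_5 = 0.567211 - 0.000106×(0.567211 - 0.561485)/(0.000106 - (-0.008876))
       = 0.567143
Iteration 5:
  f(0.567211) = 0.000106
  f(0.567143) = 0.000000
  x_6 = 0.567143 - 0.000000×(0.567143 - 0.567211)/(0.000000 - 0.000106)
       = 0.567143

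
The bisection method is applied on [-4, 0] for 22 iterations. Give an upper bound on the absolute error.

Bisection error bound: |error| ≤ (b-a)/2^n
|error| ≤ (0 - (-4))/2^22 = 4/2^22
|error| ≤ 0.0000009537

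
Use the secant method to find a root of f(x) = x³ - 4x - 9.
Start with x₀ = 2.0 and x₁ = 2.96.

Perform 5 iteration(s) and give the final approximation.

f(x) = x³ - 4x - 9
x₀ = 2.0, x₁ = 2.96

Secant formula: x_{n+1} = x_n - f(x_n)(x_n - x_{n-1})/(f(x_n) - f(x_{n-1}))

Iteration 1:
  f(2.000000) = -9.000000
  f(2.960000) = 5.094336
  x_2 = 2.960000 - 5.094336×(2.960000 - 2.000000)/(5.094336 - (-9.000000))
       = 2.613012
Iteration 2:
  f(2.960000) = 5.094336
  f(2.613012) = -1.610838
  x_3 = 2.613012 - (-1.610838)×(2.613012 - 2.960000)/(-1.610838 - 5.094336)
       = 2.696372
Iteration 3:
  f(2.613012) = -1.610838
  f(2.696372) = -0.181728
  x_4 = 2.696372 - (-0.181728)×(2.696372 - 2.613012)/(-0.181728 - (-1.610838))
       = 2.706972
Iteration 4:
  f(2.696372) = -0.181728
  f(2.706972) = 0.007984
  x_5 = 2.706972 - 0.007984×(2.706972 - 2.696372)/(0.007984 - (-0.181728))
       = 2.706526
Iteration 5:
  f(2.706972) = 0.007984
  f(2.706526) = -0.000037
  x_6 = 2.706526 - (-0.000037)×(2.706526 - 2.706972)/(-0.000037 - 0.007984)
       = 2.706528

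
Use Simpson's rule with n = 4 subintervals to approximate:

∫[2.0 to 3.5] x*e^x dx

f(x) = x*e^x
a = 2.0, b = 3.5, n = 4
h = (b - a)/n = 0.375000

Simpson's rule: (h/3)[f(x₀) + 4f(x₁) + 2f(x₂) + ... + f(xₙ)]

x_0 = 2.0000, f(x_0) = 14.778112, coefficient = 1
x_1 = 2.3750, f(x_1) = 25.533656, coefficient = 4
x_2 = 2.7500, f(x_2) = 43.017238, coefficient = 2
x_3 = 3.1250, f(x_3) = 71.124672, coefficient = 4
x_4 = 3.5000, f(x_4) = 115.904082, coefficient = 1

I ≈ (0.375000/3) × 603.349983 = 75.418748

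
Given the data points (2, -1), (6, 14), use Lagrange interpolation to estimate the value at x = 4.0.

Lagrange interpolation formula:
P(x) = Σ yᵢ × Lᵢ(x)
where Lᵢ(x) = Π_{j≠i} (x - xⱼ)/(xᵢ - xⱼ)

L_0(4.0) = (4.0 - 6)/(2 - 6) = 0.500000
L_1(4.0) = (4.0 - 2)/(6 - 2) = 0.500000

P(4.0) = (-1)×L_0(4.0) + 14×L_1(4.0)
P(4.0) = 6.500000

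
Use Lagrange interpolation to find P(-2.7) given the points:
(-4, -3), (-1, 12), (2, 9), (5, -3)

Lagrange interpolation formula:
P(x) = Σ yᵢ × Lᵢ(x)
where Lᵢ(x) = Π_{j≠i} (x - xⱼ)/(xᵢ - xⱼ)

L_0(-2.7) = (-2.7 - (-1))/(-4 - (-1)) × (-2.7 - 2)/(-4 - 2) × (-2.7 - 5)/(-4 - 5) = 0.379772
L_1(-2.7) = (-2.7 - (-4))/(-1 - (-4)) × (-2.7 - 2)/(-1 - 2) × (-2.7 - 5)/(-1 - 5) = 0.871241
L_2(-2.7) = (-2.7 - (-4))/(2 - (-4)) × (-2.7 - (-1))/(2 - (-1)) × (-2.7 - 5)/(2 - 5) = -0.315130
L_3(-2.7) = (-2.7 - (-4))/(5 - (-4)) × (-2.7 - (-1))/(5 - (-1)) × (-2.7 - 2)/(5 - 2) = 0.064117

P(-2.7) = (-3)×L_0(-2.7) + 12×L_1(-2.7) + 9×L_2(-2.7) + (-3)×L_3(-2.7)
P(-2.7) = 6.287056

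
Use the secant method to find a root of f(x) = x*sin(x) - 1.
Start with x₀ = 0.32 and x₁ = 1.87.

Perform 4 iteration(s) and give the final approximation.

f(x) = x*sin(x) - 1
x₀ = 0.32, x₁ = 1.87

Secant formula: x_{n+1} = x_n - f(x_n)(x_n - x_{n-1})/(f(x_n) - f(x_{n-1}))

Iteration 1:
  f(0.320000) = -0.899339
  f(1.870000) = 0.786919
  x_2 = 1.870000 - 0.786919×(1.870000 - 0.320000)/(0.786919 - (-0.899339))
       = 1.146668
Iteration 2:
  f(1.870000) = 0.786919
  f(1.146668) = 0.045071
  x_3 = 1.146668 - 0.045071×(1.146668 - 1.870000)/(0.045071 - 0.786919)
       = 1.102722
Iteration 3:
  f(1.146668) = 0.045071
  f(1.102722) = -0.015888
  x_4 = 1.102722 - (-0.015888)×(1.102722 - 1.146668)/(-0.015888 - 0.045071)
       = 1.114176
Iteration 4:
  f(1.102722) = -0.015888
  f(1.114176) = 0.000026
  x_5 = 1.114176 - 0.000026×(1.114176 - 1.102722)/(0.000026 - (-0.015888))
       = 1.114157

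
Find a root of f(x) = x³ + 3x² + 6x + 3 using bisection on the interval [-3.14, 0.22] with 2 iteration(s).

f(x) = x³ + 3x² + 6x + 3
Initial interval: [-3.14, 0.22]

Iteration 1:
  c_1 = (-3.140000 + 0.220000)/2 = -1.460000
  f(c_1) = f(-1.460000) = -2.477336
  f(a) × f(c) ≥ 0, new interval: [-1.460000, 0.220000]
Iteration 2:
  c_2 = (-1.460000 + 0.220000)/2 = -0.620000
  f(c_2) = f(-0.620000) = 0.194872
  f(a) × f(c) < 0, new interval: [-1.460000, -0.620000]

After 2 iteration(s), the approximation is c_2 = -0.620000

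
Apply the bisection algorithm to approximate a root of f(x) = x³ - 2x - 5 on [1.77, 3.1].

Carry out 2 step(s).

f(x) = x³ - 2x - 5
Initial interval: [1.77, 3.1]

Iteration 1:
  c_1 = (1.770000 + 3.100000)/2 = 2.435000
  f(c_1) = f(2.435000) = 4.567663
  f(a) × f(c) < 0, new interval: [1.770000, 2.435000]
Iteration 2:
  c_2 = (1.770000 + 2.435000)/2 = 2.102500
  f(c_2) = f(2.102500) = 0.089114
  f(a) × f(c) < 0, new interval: [1.770000, 2.102500]

After 2 iteration(s), the approximation is c_2 = 2.102500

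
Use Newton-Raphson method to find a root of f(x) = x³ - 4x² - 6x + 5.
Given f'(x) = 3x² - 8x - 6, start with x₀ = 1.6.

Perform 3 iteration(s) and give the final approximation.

f(x) = x³ - 4x² - 6x + 5
f'(x) = 3x² - 8x - 6
x₀ = 1.6

Newton-Raphson formula: x_{n+1} = x_n - f(x_n)/f'(x_n)

Iteration 1:
  f(1.600000) = -10.744000
  f'(1.600000) = -11.120000
  x_1 = 1.600000 - (-10.744000)/(-11.120000) = 0.633813
Iteration 2:
  f(0.633813) = -0.155139
  f'(0.633813) = -9.865347
  x_2 = 0.633813 - (-0.155139)/(-9.865347) = 0.618087
Iteration 3:
  f(0.618087) = -0.000523
  f'(0.618087) = -9.798603
  x_3 = 0.618087 - (-0.000523)/(-9.798603) = 0.618034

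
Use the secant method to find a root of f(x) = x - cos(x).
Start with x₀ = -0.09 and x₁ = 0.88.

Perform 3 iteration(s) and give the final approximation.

f(x) = x - cos(x)
x₀ = -0.09, x₁ = 0.88

Secant formula: x_{n+1} = x_n - f(x_n)(x_n - x_{n-1})/(f(x_n) - f(x_{n-1}))

Iteration 1:
  f(-0.090000) = -1.085953
  f(0.880000) = 0.242849
  x_2 = 0.880000 - 0.242849×(0.880000 - (-0.090000))/(0.242849 - (-1.085953))
       = 0.702725
Iteration 2:
  f(0.880000) = 0.242849
  f(0.702725) = -0.060359
  x_3 = 0.702725 - (-0.060359)×(0.702725 - 0.880000)/(-0.060359 - 0.242849)
       = 0.738015
Iteration 3:
  f(0.702725) = -0.060359
  f(0.738015) = -0.001791
  x_4 = 0.738015 - (-0.001791)×(0.738015 - 0.702725)/(-0.001791 - (-0.060359))
       = 0.739094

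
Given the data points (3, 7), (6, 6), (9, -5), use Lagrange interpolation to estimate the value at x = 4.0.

Lagrange interpolation formula:
P(x) = Σ yᵢ × Lᵢ(x)
where Lᵢ(x) = Π_{j≠i} (x - xⱼ)/(xᵢ - xⱼ)

L_0(4.0) = (4.0 - 6)/(3 - 6) × (4.0 - 9)/(3 - 9) = 0.555556
L_1(4.0) = (4.0 - 3)/(6 - 3) × (4.0 - 9)/(6 - 9) = 0.555556
L_2(4.0) = (4.0 - 3)/(9 - 3) × (4.0 - 6)/(9 - 6) = -0.111111

P(4.0) = 7×L_0(4.0) + 6×L_1(4.0) + (-5)×L_2(4.0)
P(4.0) = 7.777778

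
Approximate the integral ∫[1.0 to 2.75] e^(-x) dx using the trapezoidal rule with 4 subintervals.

f(x) = e^(-x)
a = 1.0, b = 2.75, n = 4
h = (b - a)/n = 0.437500

Trapezoidal rule: (h/2)[f(x₀) + 2f(x₁) + 2f(x₂) + ... + f(xₙ)]

x_0 = 1.0000, f(x_0) = 0.367879, coefficient = 1
x_1 = 1.4375, f(x_1) = 0.237521, coefficient = 2
x_2 = 1.8750, f(x_2) = 0.153355, coefficient = 2
x_3 = 2.3125, f(x_3) = 0.099013, coefficient = 2
x_4 = 2.7500, f(x_4) = 0.063928, coefficient = 1

I ≈ (0.437500/2) × 1.411586 = 0.308784
Exact value: 0.303952
Error: 0.004833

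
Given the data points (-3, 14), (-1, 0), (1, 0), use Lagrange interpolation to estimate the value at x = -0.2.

Lagrange interpolation formula:
P(x) = Σ yᵢ × Lᵢ(x)
where Lᵢ(x) = Π_{j≠i} (x - xⱼ)/(xᵢ - xⱼ)

L_0(-0.2) = (-0.2 - (-1))/(-3 - (-1)) × (-0.2 - 1)/(-3 - 1) = -0.120000
L_1(-0.2) = (-0.2 - (-3))/(-1 - (-3)) × (-0.2 - 1)/(-1 - 1) = 0.840000
L_2(-0.2) = (-0.2 - (-3))/(1 - (-3)) × (-0.2 - (-1))/(1 - (-1)) = 0.280000

P(-0.2) = 14×L_0(-0.2) + 0×L_1(-0.2) + 0×L_2(-0.2)
P(-0.2) = -1.680000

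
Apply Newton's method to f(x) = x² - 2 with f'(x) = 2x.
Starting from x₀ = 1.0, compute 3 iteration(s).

f(x) = x² - 2
f'(x) = 2x
x₀ = 1.0

Newton-Raphson formula: x_{n+1} = x_n - f(x_n)/f'(x_n)

Iteration 1:
  f(1.000000) = -1.000000
  f'(1.000000) = 2.000000
  x_1 = 1.000000 - (-1.000000)/2.000000 = 1.500000
Iteration 2:
  f(1.500000) = 0.250000
  f'(1.500000) = 3.000000
  x_2 = 1.500000 - 0.250000/3.000000 = 1.416667
Iteration 3:
  f(1.416667) = 0.006944
  f'(1.416667) = 2.833333
  x_3 = 1.416667 - 0.006944/2.833333 = 1.414216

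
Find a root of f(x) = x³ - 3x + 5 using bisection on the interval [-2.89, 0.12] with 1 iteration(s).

f(x) = x³ - 3x + 5
Initial interval: [-2.89, 0.12]

Iteration 1:
  c_1 = (-2.890000 + 0.120000)/2 = -1.385000
  f(c_1) = f(-1.385000) = 6.498258
  f(a) × f(c) < 0, new interval: [-2.890000, -1.385000]

After 1 iteration(s), the approximation is c_1 = -1.385000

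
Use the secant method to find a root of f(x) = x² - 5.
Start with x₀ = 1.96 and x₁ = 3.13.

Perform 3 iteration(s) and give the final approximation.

f(x) = x² - 5
x₀ = 1.96, x₁ = 3.13

Secant formula: x_{n+1} = x_n - f(x_n)(x_n - x_{n-1})/(f(x_n) - f(x_{n-1}))

Iteration 1:
  f(1.960000) = -1.158400
  f(3.130000) = 4.796900
  x_2 = 3.130000 - 4.796900×(3.130000 - 1.960000)/(4.796900 - (-1.158400))
       = 2.187583
Iteration 2:
  f(3.130000) = 4.796900
  f(2.187583) = -0.214478
  x_3 = 2.187583 - (-0.214478)×(2.187583 - 3.130000)/(-0.214478 - 4.796900)
       = 2.227917
Iteration 3:
  f(2.187583) = -0.214478
  f(2.227917) = -0.036384
  x_4 = 2.227917 - (-0.036384)×(2.227917 - 2.187583)/(-0.036384 - (-0.214478))
       = 2.236157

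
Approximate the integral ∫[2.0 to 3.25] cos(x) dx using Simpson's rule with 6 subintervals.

f(x) = cos(x)
a = 2.0, b = 3.25, n = 6
h = (b - a)/n = 0.208333

Simpson's rule: (h/3)[f(x₀) + 4f(x₁) + 2f(x₂) + ... + f(xₙ)]

x_0 = 2.0000, f(x_0) = -0.416147, coefficient = 1
x_1 = 2.2083, f(x_1) = -0.595218, coefficient = 4
x_2 = 2.4167, f(x_2) = -0.748549, coefficient = 2
x_3 = 2.6250, f(x_3) = -0.869507, coefficient = 4
x_4 = 2.8333, f(x_4) = -0.952863, coefficient = 2
x_5 = 3.0417, f(x_5) = -0.995012, coefficient = 4
x_6 = 3.2500, f(x_6) = -0.994130, coefficient = 1

I ≈ (0.208333/3) × -14.652047 = -1.017503
Exact value: -1.017493
Error: 0.000011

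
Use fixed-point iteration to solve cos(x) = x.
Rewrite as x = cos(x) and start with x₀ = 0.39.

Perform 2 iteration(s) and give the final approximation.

Equation: cos(x) = x
Fixed-point form: x = cos(x)
x₀ = 0.39

x_1 = g(0.390000) = 0.924909
x_2 = g(0.924909) = 0.601907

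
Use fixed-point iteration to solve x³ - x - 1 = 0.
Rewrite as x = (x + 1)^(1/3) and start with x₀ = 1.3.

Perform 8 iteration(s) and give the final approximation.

Equation: x³ - x - 1 = 0
Fixed-point form: x = (x + 1)^(1/3)
x₀ = 1.3

x_1 = g(1.300000) = 1.320006
x_2 = g(1.320006) = 1.323822
x_3 = g(1.323822) = 1.324548
x_4 = g(1.324548) = 1.324686
x_5 = g(1.324686) = 1.324712
x_6 = g(1.324712) = 1.324717
x_7 = g(1.324717) = 1.324718
x_8 = g(1.324718) = 1.324718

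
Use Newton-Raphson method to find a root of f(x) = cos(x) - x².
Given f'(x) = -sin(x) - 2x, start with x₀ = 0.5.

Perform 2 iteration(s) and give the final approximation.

f(x) = cos(x) - x²
f'(x) = -sin(x) - 2x
x₀ = 0.5

Newton-Raphson formula: x_{n+1} = x_n - f(x_n)/f'(x_n)

Iteration 1:
  f(0.500000) = 0.627583
  f'(0.500000) = -1.479426
  x_1 = 0.500000 - 0.627583/(-1.479426) = 0.924207
Iteration 2:
  f(0.924207) = -0.251691
  f'(0.924207) = -2.646557
  x_2 = 0.924207 - (-0.251691)/(-2.646557) = 0.829106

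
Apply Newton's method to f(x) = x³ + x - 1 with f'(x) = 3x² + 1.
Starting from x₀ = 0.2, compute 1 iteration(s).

f(x) = x³ + x - 1
f'(x) = 3x² + 1
x₀ = 0.2

Newton-Raphson formula: x_{n+1} = x_n - f(x_n)/f'(x_n)

Iteration 1:
  f(0.200000) = -0.792000
  f'(0.200000) = 1.120000
  x_1 = 0.200000 - (-0.792000)/1.120000 = 0.907143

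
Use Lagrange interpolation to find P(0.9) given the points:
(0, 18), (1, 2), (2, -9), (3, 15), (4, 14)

Lagrange interpolation formula:
P(x) = Σ yᵢ × Lᵢ(x)
where Lᵢ(x) = Π_{j≠i} (x - xⱼ)/(xᵢ - xⱼ)

L_0(0.9) = (0.9 - 1)/(0 - 1) × (0.9 - 2)/(0 - 2) × (0.9 - 3)/(0 - 3) × (0.9 - 4)/(0 - 4) = 0.029837
L_1(0.9) = (0.9 - 0)/(1 - 0) × (0.9 - 2)/(1 - 2) × (0.9 - 3)/(1 - 3) × (0.9 - 4)/(1 - 4) = 1.074150
L_2(0.9) = (0.9 - 0)/(2 - 0) × (0.9 - 1)/(2 - 1) × (0.9 - 3)/(2 - 3) × (0.9 - 4)/(2 - 4) = -0.146475
L_3(0.9) = (0.9 - 0)/(3 - 0) × (0.9 - 1)/(3 - 1) × (0.9 - 2)/(3 - 2) × (0.9 - 4)/(3 - 4) = 0.051150
L_4(0.9) = (0.9 - 0)/(4 - 0) × (0.9 - 1)/(4 - 1) × (0.9 - 2)/(4 - 2) × (0.9 - 3)/(4 - 3) = -0.008662

P(0.9) = 18×L_0(0.9) + 2×L_1(0.9) + (-9)×L_2(0.9) + 15×L_3(0.9) + 14×L_4(0.9)
P(0.9) = 4.649625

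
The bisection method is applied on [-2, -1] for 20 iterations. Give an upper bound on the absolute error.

Bisection error bound: |error| ≤ (b-a)/2^n
|error| ≤ (-1 - (-2))/2^20 = 1/2^20
|error| ≤ 0.0000009537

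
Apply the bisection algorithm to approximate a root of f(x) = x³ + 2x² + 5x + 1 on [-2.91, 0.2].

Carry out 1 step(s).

f(x) = x³ + 2x² + 5x + 1
Initial interval: [-2.91, 0.2]

Iteration 1:
  c_1 = (-2.910000 + 0.200000)/2 = -1.355000
  f(c_1) = f(-1.355000) = -4.590764
  f(a) × f(c) ≥ 0, new interval: [-1.355000, 0.200000]

After 1 iteration(s), the approximation is c_1 = -1.355000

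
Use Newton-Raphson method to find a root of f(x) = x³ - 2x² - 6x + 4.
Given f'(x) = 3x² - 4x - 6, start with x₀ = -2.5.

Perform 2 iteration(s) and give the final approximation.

f(x) = x³ - 2x² - 6x + 4
f'(x) = 3x² - 4x - 6
x₀ = -2.5

Newton-Raphson formula: x_{n+1} = x_n - f(x_n)/f'(x_n)

Iteration 1:
  f(-2.500000) = -9.125000
  f'(-2.500000) = 22.750000
  x_1 = -2.500000 - (-9.125000)/22.750000 = -2.098901
Iteration 2:
  f(-2.098901) = -1.463834
  f'(-2.098901) = 15.611762
  x_2 = -2.098901 - (-1.463834)/15.611762 = -2.005136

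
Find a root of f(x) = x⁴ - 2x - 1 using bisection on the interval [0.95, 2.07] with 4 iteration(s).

f(x) = x⁴ - 2x - 1
Initial interval: [0.95, 2.07]

Iteration 1:
  c_1 = (0.950000 + 2.070000)/2 = 1.510000
  f(c_1) = f(1.510000) = 1.178856
  f(a) × f(c) < 0, new interval: [0.950000, 1.510000]
Iteration 2:
  c_2 = (0.950000 + 1.510000)/2 = 1.230000
  f(c_2) = f(1.230000) = -1.171134
  f(a) × f(c) ≥ 0, new interval: [1.230000, 1.510000]
Iteration 3:
  c_3 = (1.230000 + 1.510000)/2 = 1.370000
  f(c_3) = f(1.370000) = -0.217246
  f(a) × f(c) ≥ 0, new interval: [1.370000, 1.510000]
Iteration 4:
  c_4 = (1.370000 + 1.510000)/2 = 1.440000
  f(c_4) = f(1.440000) = 0.419817
  f(a) × f(c) < 0, new interval: [1.370000, 1.440000]

After 4 iteration(s), the approximation is c_4 = 1.440000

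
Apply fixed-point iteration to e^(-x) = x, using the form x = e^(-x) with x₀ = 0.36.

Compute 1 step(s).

Equation: e^(-x) = x
Fixed-point form: x = e^(-x)
x₀ = 0.36

x_1 = g(0.360000) = 0.697676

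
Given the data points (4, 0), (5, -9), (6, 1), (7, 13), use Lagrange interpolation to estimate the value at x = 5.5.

Lagrange interpolation formula:
P(x) = Σ yᵢ × Lᵢ(x)
where Lᵢ(x) = Π_{j≠i} (x - xⱼ)/(xᵢ - xⱼ)

L_0(5.5) = (5.5 - 5)/(4 - 5) × (5.5 - 6)/(4 - 6) × (5.5 - 7)/(4 - 7) = -0.062500
L_1(5.5) = (5.5 - 4)/(5 - 4) × (5.5 - 6)/(5 - 6) × (5.5 - 7)/(5 - 7) = 0.562500
L_2(5.5) = (5.5 - 4)/(6 - 4) × (5.5 - 5)/(6 - 5) × (5.5 - 7)/(6 - 7) = 0.562500
L_3(5.5) = (5.5 - 4)/(7 - 4) × (5.5 - 5)/(7 - 5) × (5.5 - 6)/(7 - 6) = -0.062500

P(5.5) = 0×L_0(5.5) + (-9)×L_1(5.5) + 1×L_2(5.5) + 13×L_3(5.5)
P(5.5) = -5.312500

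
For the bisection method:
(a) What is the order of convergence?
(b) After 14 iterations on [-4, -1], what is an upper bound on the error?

(a) Bisection has linear (order 1) convergence; the error is halved each step.

(b) Error bound = (b-a)/2^n = (-1 - (-4))/2^{14}
    = 3/2^{14}

(a) 1 (linear); (b) error ≤ 1.83e-04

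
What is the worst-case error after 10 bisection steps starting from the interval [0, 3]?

Bisection error bound: |error| ≤ (b-a)/2^n
|error| ≤ (3 - 0)/2^10 = 3/2^10
|error| ≤ 0.0029296875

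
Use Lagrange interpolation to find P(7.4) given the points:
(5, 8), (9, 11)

Lagrange interpolation formula:
P(x) = Σ yᵢ × Lᵢ(x)
where Lᵢ(x) = Π_{j≠i} (x - xⱼ)/(xᵢ - xⱼ)

L_0(7.4) = (7.4 - 9)/(5 - 9) = 0.400000
L_1(7.4) = (7.4 - 5)/(9 - 5) = 0.600000

P(7.4) = 8×L_0(7.4) + 11×L_1(7.4)
P(7.4) = 9.800000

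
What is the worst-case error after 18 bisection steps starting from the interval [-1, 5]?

Bisection error bound: |error| ≤ (b-a)/2^n
|error| ≤ (5 - (-1))/2^18 = 6/2^18
|error| ≤ 0.0000228882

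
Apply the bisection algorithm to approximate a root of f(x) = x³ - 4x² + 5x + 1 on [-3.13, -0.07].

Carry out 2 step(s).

f(x) = x³ - 4x² + 5x + 1
Initial interval: [-3.13, -0.07]

Iteration 1:
  c_1 = (-3.130000 + (-0.070000))/2 = -1.600000
  f(c_1) = f(-1.600000) = -21.336000
  f(a) × f(c) ≥ 0, new interval: [-1.600000, -0.070000]
Iteration 2:
  c_2 = (-1.600000 + (-0.070000))/2 = -0.835000
  f(c_2) = f(-0.835000) = -6.546083
  f(a) × f(c) ≥ 0, new interval: [-0.835000, -0.070000]

After 2 iteration(s), the approximation is c_2 = -0.835000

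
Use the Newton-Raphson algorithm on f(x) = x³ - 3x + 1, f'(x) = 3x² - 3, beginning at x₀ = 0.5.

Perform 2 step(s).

f(x) = x³ - 3x + 1
f'(x) = 3x² - 3
x₀ = 0.5

Newton-Raphson formula: x_{n+1} = x_n - f(x_n)/f'(x_n)

Iteration 1:
  f(0.500000) = -0.375000
  f'(0.500000) = -2.250000
  x_1 = 0.500000 - (-0.375000)/(-2.250000) = 0.333333
Iteration 2:
  f(0.333333) = 0.037037
  f'(0.333333) = -2.666667
  x_2 = 0.333333 - 0.037037/(-2.666667) = 0.347222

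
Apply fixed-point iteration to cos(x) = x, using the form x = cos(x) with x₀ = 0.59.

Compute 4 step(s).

Equation: cos(x) = x
Fixed-point form: x = cos(x)
x₀ = 0.59

x_1 = g(0.590000) = 0.830941
x_2 = g(0.830941) = 0.674181
x_3 = g(0.674181) = 0.781218
x_4 = g(0.781218) = 0.710056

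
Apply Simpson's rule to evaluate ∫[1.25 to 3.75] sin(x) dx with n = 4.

f(x) = sin(x)
a = 1.25, b = 3.75, n = 4
h = (b - a)/n = 0.625000

Simpson's rule: (h/3)[f(x₀) + 4f(x₁) + 2f(x₂) + ... + f(xₙ)]

x_0 = 1.2500, f(x_0) = 0.948985, coefficient = 1
x_1 = 1.8750, f(x_1) = 0.954086, coefficient = 4
x_2 = 2.5000, f(x_2) = 0.598472, coefficient = 2
x_3 = 3.1250, f(x_3) = 0.016592, coefficient = 4
x_4 = 3.7500, f(x_4) = -0.571561, coefficient = 1

I ≈ (0.625000/3) × 5.457078 = 1.136891
Exact value: 1.135882
Error: 0.001010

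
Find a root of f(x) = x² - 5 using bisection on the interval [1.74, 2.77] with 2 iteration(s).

f(x) = x² - 5
Initial interval: [1.74, 2.77]

Iteration 1:
  c_1 = (1.740000 + 2.770000)/2 = 2.255000
  f(c_1) = f(2.255000) = 0.085025
  f(a) × f(c) < 0, new interval: [1.740000, 2.255000]
Iteration 2:
  c_2 = (1.740000 + 2.255000)/2 = 1.997500
  f(c_2) = f(1.997500) = -1.009994
  f(a) × f(c) ≥ 0, new interval: [1.997500, 2.255000]

After 2 iteration(s), the approximation is c_2 = 1.997500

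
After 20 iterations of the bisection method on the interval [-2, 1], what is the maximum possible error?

Bisection error bound: |error| ≤ (b-a)/2^n
|error| ≤ (1 - (-2))/2^20 = 3/2^20
|error| ≤ 0.0000028610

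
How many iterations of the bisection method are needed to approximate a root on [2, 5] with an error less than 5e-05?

We need (b-a)/2^n ≤ 5e-05
(5 - 2)/2^n ≤ 5e-05
3/2^n ≤ 5e-05
2^n ≥ 60000
n ≥ log₂(60000) = 15.87
n ≥ 16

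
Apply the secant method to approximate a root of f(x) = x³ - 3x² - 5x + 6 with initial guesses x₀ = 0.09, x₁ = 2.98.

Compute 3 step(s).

f(x) = x³ - 3x² - 5x + 6
x₀ = 0.09, x₁ = 2.98

Secant formula: x_{n+1} = x_n - f(x_n)(x_n - x_{n-1})/(f(x_n) - f(x_{n-1}))

Iteration 1:
  f(0.090000) = 5.526429
  f(2.980000) = -9.077608
  x_2 = 2.980000 - (-9.077608)×(2.980000 - 0.090000)/(-9.077608 - 5.526429)
       = 1.183628
Iteration 2:
  f(2.980000) = -9.077608
  f(1.183628) = -2.462830
  x_3 = 1.183628 - (-2.462830)×(1.183628 - 2.980000)/(-2.462830 - (-9.077608))
       = 0.514798
Iteration 3:
  f(1.183628) = -2.462830
  f(0.514798) = 2.767389
  x_4 = 0.514798 - 2.767389×(0.514798 - 1.183628)/(2.767389 - (-2.462830))
       = 0.868686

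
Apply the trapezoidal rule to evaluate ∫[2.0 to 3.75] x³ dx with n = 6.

f(x) = x³
a = 2.0, b = 3.75, n = 6
h = (b - a)/n = 0.291667

Trapezoidal rule: (h/2)[f(x₀) + 2f(x₁) + 2f(x₂) + ... + f(xₙ)]

x_0 = 2.0000, f(x_0) = 8.000000, coefficient = 1
x_1 = 2.2917, f(x_1) = 12.035229, coefficient = 2
x_2 = 2.5833, f(x_2) = 17.240162, coefficient = 2
x_3 = 2.8750, f(x_3) = 23.763672, coefficient = 2
x_4 = 3.1667, f(x_4) = 31.754630, coefficient = 2
x_5 = 3.4583, f(x_5) = 41.361907, coefficient = 2
x_6 = 3.7500, f(x_6) = 52.734375, coefficient = 1

I ≈ (0.291667/2) × 313.045573 = 45.652479
Exact value: 45.438477
Error: 0.214003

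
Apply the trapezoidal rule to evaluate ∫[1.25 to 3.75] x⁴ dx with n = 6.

f(x) = x⁴
a = 1.25, b = 3.75, n = 6
h = (b - a)/n = 0.416667

Trapezoidal rule: (h/2)[f(x₀) + 2f(x₁) + 2f(x₂) + ... + f(xₙ)]

x_0 = 1.2500, f(x_0) = 2.441406, coefficient = 1
x_1 = 1.6667, f(x_1) = 7.716049, coefficient = 2
x_2 = 2.0833, f(x_2) = 18.838011, coefficient = 2
x_3 = 2.5000, f(x_3) = 39.062500, coefficient = 2
x_4 = 2.9167, f(x_4) = 72.368104, coefficient = 2
x_5 = 3.3333, f(x_5) = 123.456790, coefficient = 2
x_6 = 3.7500, f(x_6) = 197.753906, coefficient = 1

I ≈ (0.416667/2) × 723.078221 = 150.641296
Exact value: 147.705078
Error: 2.936218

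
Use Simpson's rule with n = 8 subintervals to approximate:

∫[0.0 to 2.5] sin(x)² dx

f(x) = sin(x)²
a = 0.0, b = 2.5, n = 8
h = (b - a)/n = 0.312500

Simpson's rule: (h/3)[f(x₀) + 4f(x₁) + 2f(x₂) + ... + f(xₙ)]

x_0 = 0.0000, f(x_0) = 0.000000, coefficient = 1
x_1 = 0.3125, f(x_1) = 0.094518, coefficient = 4
x_2 = 0.6250, f(x_2) = 0.342339, coefficient = 2
x_3 = 0.9375, f(x_3) = 0.649767, coefficient = 4
x_4 = 1.2500, f(x_4) = 0.900572, coefficient = 2
x_5 = 1.5625, f(x_5) = 0.999931, coefficient = 4
x_6 = 1.8750, f(x_6) = 0.910280, coefficient = 2
x_7 = 2.1875, f(x_7) = 0.665512, coefficient = 4
x_8 = 2.5000, f(x_8) = 0.358169, coefficient = 1

I ≈ (0.312500/3) × 14.303464 = 1.489944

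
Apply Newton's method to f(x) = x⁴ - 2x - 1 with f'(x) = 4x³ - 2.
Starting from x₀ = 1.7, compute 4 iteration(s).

f(x) = x⁴ - 2x - 1
f'(x) = 4x³ - 2
x₀ = 1.7

Newton-Raphson formula: x_{n+1} = x_n - f(x_n)/f'(x_n)

Iteration 1:
  f(1.700000) = 3.952100
  f'(1.700000) = 17.652000
  x_1 = 1.700000 - 3.952100/17.652000 = 1.476110
Iteration 2:
  f(1.476110) = 0.795392
  f'(1.476110) = 10.865198
  x_2 = 1.476110 - 0.795392/10.865198 = 1.402905
Iteration 3:
  f(1.402905) = 0.067773
  f'(1.402905) = 9.044464
  x_3 = 1.402905 - 0.067773/9.044464 = 1.395412
Iteration 4:
  f(1.395412) = 0.000661
  f'(1.395412) = 8.868432
  x_4 = 1.395412 - 0.000661/8.868432 = 1.395337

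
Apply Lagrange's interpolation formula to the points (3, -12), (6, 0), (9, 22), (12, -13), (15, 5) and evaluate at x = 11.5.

Lagrange interpolation formula:
P(x) = Σ yᵢ × Lᵢ(x)
where Lᵢ(x) = Π_{j≠i} (x - xⱼ)/(xᵢ - xⱼ)

L_0(11.5) = (11.5 - 6)/(3 - 6) × (11.5 - 9)/(3 - 9) × (11.5 - 12)/(3 - 12) × (11.5 - 15)/(3 - 15) = 0.012378
L_1(11.5) = (11.5 - 3)/(6 - 3) × (11.5 - 9)/(6 - 9) × (11.5 - 12)/(6 - 12) × (11.5 - 15)/(6 - 15) = -0.076517
L_2(11.5) = (11.5 - 3)/(9 - 3) × (11.5 - 6)/(9 - 6) × (11.5 - 12)/(9 - 12) × (11.5 - 15)/(9 - 15) = 0.252508
L_3(11.5) = (11.5 - 3)/(12 - 3) × (11.5 - 6)/(12 - 6) × (11.5 - 9)/(12 - 9) × (11.5 - 15)/(12 - 15) = 0.841692
L_4(11.5) = (11.5 - 3)/(15 - 3) × (11.5 - 6)/(15 - 6) × (11.5 - 9)/(15 - 9) × (11.5 - 12)/(15 - 12) = -0.030060

P(11.5) = (-12)×L_0(11.5) + 0×L_1(11.5) + 22×L_2(11.5) + (-13)×L_3(11.5) + 5×L_4(11.5)
P(11.5) = -5.685667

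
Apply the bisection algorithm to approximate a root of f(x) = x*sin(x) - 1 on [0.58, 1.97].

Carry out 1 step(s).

f(x) = x*sin(x) - 1
Initial interval: [0.58, 1.97]

Iteration 1:
  c_1 = (0.580000 + 1.970000)/2 = 1.275000
  f(c_1) = f(1.275000) = 0.219627
  f(a) × f(c) < 0, new interval: [0.580000, 1.275000]

After 1 iteration(s), the approximation is c_1 = 1.275000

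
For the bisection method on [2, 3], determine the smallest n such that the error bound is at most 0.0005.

We need (b-a)/2^n ≤ 0.0005
(3 - 2)/2^n ≤ 0.0005
1/2^n ≤ 0.0005
2^n ≥ 2000
n ≥ log₂(2000) = 10.97
n ≥ 11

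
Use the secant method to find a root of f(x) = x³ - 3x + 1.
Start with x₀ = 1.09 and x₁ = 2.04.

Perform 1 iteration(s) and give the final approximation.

f(x) = x³ - 3x + 1
x₀ = 1.09, x₁ = 2.04

Secant formula: x_{n+1} = x_n - f(x_n)(x_n - x_{n-1})/(f(x_n) - f(x_{n-1}))

Iteration 1:
  f(1.090000) = -0.974971
  f(2.040000) = 3.369664
  x_2 = 2.040000 - 3.369664×(2.040000 - 1.090000)/(3.369664 - (-0.974971))
       = 1.303188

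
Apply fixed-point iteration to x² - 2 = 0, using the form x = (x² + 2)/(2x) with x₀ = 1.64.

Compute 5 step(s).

Equation: x² - 2 = 0
Fixed-point form: x = (x² + 2)/(2x)
x₀ = 1.64

x_1 = g(1.640000) = 1.429756
x_2 = g(1.429756) = 1.414298
x_3 = g(1.414298) = 1.414214
x_4 = g(1.414214) = 1.414214
x_5 = g(1.414214) = 1.414214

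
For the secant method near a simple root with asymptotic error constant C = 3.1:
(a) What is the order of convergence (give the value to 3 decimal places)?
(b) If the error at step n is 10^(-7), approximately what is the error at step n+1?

(a) Secant method has superlinear convergence with order φ = (1+√5)/2 ≈ 1.618.
    This means |e_{n+1}| ≈ C|e_n|^1.618.

(b) With |e_n| = 10^(-7) and C = 3.1:
    |e_{n+1}| ≈ 3.1 × (10^(-7))^1.618 = 3.1 × 10^(-11.33)

(a) ≈ 1.618 (golden ratio); (b) |e_{n+1}| ≈ 1.463e-11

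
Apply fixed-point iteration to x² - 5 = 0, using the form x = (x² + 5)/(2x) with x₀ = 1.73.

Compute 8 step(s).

Equation: x² - 5 = 0
Fixed-point form: x = (x² + 5)/(2x)
x₀ = 1.73

x_1 = g(1.730000) = 2.310087
x_2 = g(2.310087) = 2.237254
x_3 = g(2.237254) = 2.236068
x_4 = g(2.236068) = 2.236068
x_5 = g(2.236068) = 2.236068
x_6 = g(2.236068) = 2.236068
x_7 = g(2.236068) = 2.236068
x_8 = g(2.236068) = 2.236068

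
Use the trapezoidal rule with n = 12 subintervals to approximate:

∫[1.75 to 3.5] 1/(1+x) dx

f(x) = 1/(1+x)
a = 1.75, b = 3.5, n = 12
h = (b - a)/n = 0.145833

Trapezoidal rule: (h/2)[f(x₀) + 2f(x₁) + 2f(x₂) + ... + f(xₙ)]

x_0 = 1.7500, f(x_0) = 0.363636, coefficient = 1
x_1 = 1.8958, f(x_1) = 0.345324, coefficient = 2
x_2 = 2.0417, f(x_2) = 0.328767, coefficient = 2
x_3 = 2.1875, f(x_3) = 0.313725, coefficient = 2
x_4 = 2.3333, f(x_4) = 0.300000, coefficient = 2
x_5 = 2.4792, f(x_5) = 0.287425, coefficient = 2
x_6 = 2.6250, f(x_6) = 0.275862, coefficient = 2
x_7 = 2.7708, f(x_7) = 0.265193, coefficient = 2
x_8 = 2.9167, f(x_8) = 0.255319, coefficient = 2
x_9 = 3.0625, f(x_9) = 0.246154, coefficient = 2
x_10 = 3.2083, f(x_10) = 0.237624, coefficient = 2
x_11 = 3.3542, f(x_11) = 0.229665, coefficient = 2
x_12 = 3.5000, f(x_12) = 0.222222, coefficient = 1

I ≈ (0.145833/2) × 6.755976 = 0.492623
Exact value: 0.492476
Error: 0.000147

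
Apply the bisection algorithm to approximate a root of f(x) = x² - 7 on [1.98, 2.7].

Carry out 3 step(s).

f(x) = x² - 7
Initial interval: [1.98, 2.7]

Iteration 1:
  c_1 = (1.980000 + 2.700000)/2 = 2.340000
  f(c_1) = f(2.340000) = -1.524400
  f(a) × f(c) ≥ 0, new interval: [2.340000, 2.700000]
Iteration 2:
  c_2 = (2.340000 + 2.700000)/2 = 2.520000
  f(c_2) = f(2.520000) = -0.649600
  f(a) × f(c) ≥ 0, new interval: [2.520000, 2.700000]
Iteration 3:
  c_3 = (2.520000 + 2.700000)/2 = 2.610000
  f(c_3) = f(2.610000) = -0.187900
  f(a) × f(c) ≥ 0, new interval: [2.610000, 2.700000]

After 3 iteration(s), the approximation is c_3 = 2.610000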